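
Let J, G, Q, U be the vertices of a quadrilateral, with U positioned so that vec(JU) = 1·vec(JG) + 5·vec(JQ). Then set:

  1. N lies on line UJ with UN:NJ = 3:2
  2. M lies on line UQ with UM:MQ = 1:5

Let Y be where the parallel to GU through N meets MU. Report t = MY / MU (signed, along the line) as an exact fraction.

Work in coordinates with J = (0, 0), G = (1, 0), Q = (0, 1), U = (1, 5).
1. N lies on line UJ with UN:NJ = 3:2 ⇒ N = (2/5, 2)
2. M lies on line UQ with UM:MQ = 1:5 ⇒ M = (5/6, 13/3)
through N parallel to GU: direction (0, 5); meets MU at Y = (2/5, 13/5)
Y = M + t·(U−M) with t = -13/5

t = -13/5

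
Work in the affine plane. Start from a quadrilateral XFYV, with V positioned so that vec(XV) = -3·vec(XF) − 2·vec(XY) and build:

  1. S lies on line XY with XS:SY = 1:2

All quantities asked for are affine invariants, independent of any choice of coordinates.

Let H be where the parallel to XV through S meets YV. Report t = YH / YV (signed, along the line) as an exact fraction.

Choose coordinates X = (0, 0), F = (1, 0), Y = (0, 1), V = (-3, -2).
1. S lies on line XY with XS:SY = 1:2 ⇒ S = (0, 1/3)
through S parallel to XV: direction (-3, -2); meets YV at H = (-2, -1)
H = Y + t·(V−Y) with t = 2/3

t = 2/3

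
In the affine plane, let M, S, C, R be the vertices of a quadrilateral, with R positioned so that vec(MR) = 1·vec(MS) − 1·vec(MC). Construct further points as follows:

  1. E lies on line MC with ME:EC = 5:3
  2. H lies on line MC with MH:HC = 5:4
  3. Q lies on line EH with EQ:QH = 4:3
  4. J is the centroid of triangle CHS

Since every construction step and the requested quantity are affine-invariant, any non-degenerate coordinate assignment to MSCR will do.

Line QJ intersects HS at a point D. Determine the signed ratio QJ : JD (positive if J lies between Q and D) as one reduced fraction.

Assign M = (0, 0), S = (1, 0), C = (0, 1), R = (1, -1) — the answer is frame-independent, so this choice is without loss of generality.
1. E lies on line MC with ME:EC = 5:3 ⇒ E = (0, 5/8)
2. H lies on line MC with MH:HC = 5:4 ⇒ H = (0, 5/9)
3. Q lies on line EH with EQ:QH = 4:3 ⇒ Q = (0, 295/504)
4. J is the centroid of triangle CHS ⇒ J = (1/3, 14/27)
line QJ meets HS at D = (-15/179, 970/1611)
J = Q + t·(D−Q) with t = -179/45, so QJ:JD = -179/45:224/45

QJ:JD = -179/224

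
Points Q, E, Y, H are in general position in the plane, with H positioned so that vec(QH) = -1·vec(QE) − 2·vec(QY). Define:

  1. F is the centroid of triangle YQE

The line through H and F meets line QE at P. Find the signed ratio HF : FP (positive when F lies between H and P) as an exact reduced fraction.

Set Q = (0, 0), E = (1, 0), Y = (0, 1), H = (-1, -2); any affine frame gives the same invariant.
1. F is the centroid of triangle YQE ⇒ F = (1/3, 1/3)
line HF meets QE at P = (1/7, 0)
F = H + t·(P−H) with t = 7/6, so HF:FP = 7/6:-1/6

HF:FP = -7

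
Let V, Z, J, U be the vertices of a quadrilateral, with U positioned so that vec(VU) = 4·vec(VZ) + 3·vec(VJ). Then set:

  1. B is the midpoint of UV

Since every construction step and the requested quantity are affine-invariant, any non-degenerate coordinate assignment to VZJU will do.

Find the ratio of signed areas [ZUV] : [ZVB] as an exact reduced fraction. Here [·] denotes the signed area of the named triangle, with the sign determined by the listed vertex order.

[ZUV]:[ZVB] = -2

Choose coordinates V = (0, 0), Z = (1, 0), J = (0, 1), U = (4, 3).
1. B is the midpoint of UV ⇒ B = (2, 3/2)
2·[ZUV] = 3, 2·[ZVB] = -3/2
[ZUV]:[ZVB] = 3:-3/2 = -2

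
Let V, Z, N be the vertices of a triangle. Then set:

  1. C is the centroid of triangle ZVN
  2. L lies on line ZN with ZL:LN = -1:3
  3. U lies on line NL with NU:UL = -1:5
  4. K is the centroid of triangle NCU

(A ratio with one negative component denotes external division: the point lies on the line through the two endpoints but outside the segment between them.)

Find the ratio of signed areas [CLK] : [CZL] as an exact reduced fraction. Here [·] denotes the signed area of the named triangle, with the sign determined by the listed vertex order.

Set V = (0, 0), Z = (1, 0), N = (0, 1); any affine frame gives the same invariant.
1. C is the centroid of triangle ZVN ⇒ C = (1/3, 1/3)
2. L lies on line ZN with ZL:LN = -1:3 ⇒ L = (3/2, -1/2)
3. U lies on line NL with NU:UL = -1:5 ⇒ U = (-3/8, 11/8)
4. K is the centroid of triangle NCU ⇒ K = (-1/72, 65/72)
2·[CLK] = 3/8, 2·[CZL] = -1/6
[CLK]:[CZL] = 3/8:-1/6 = -9/4

[CLK]:[CZL] = -9/4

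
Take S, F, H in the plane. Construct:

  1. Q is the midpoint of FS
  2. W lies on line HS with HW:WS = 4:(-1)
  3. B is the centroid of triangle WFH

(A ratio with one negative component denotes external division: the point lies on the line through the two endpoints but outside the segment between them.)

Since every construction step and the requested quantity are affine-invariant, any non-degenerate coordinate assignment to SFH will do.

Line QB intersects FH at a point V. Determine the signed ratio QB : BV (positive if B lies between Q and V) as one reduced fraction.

QB:BV = 1/8

Choose coordinates S = (0, 0), F = (1, 0), H = (0, 1).
1. Q is the midpoint of FS ⇒ Q = (1/2, 0)
2. W lies on line HS with HW:WS = 4:(-1) ⇒ W = (0, -1/3)
3. B is the centroid of triangle WFH ⇒ B = (1/3, 2/9)
line QB meets FH at V = (-1, 2)
B = Q + t·(V−Q) with t = 1/9, so QB:BV = 1/9:8/9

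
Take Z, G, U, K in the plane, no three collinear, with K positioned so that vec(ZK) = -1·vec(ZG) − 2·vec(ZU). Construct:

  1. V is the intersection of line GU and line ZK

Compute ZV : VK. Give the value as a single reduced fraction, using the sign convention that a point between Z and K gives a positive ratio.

ZV:VK = -1/4

Assign Z = (0, 0), G = (1, 0), U = (0, 1), K = (-1, -2) — the answer is frame-independent, so this choice is without loss of generality.
1. V is the intersection of line GU and line ZK ⇒ V = (1/3, 2/3)
V = Z + t·(K−Z) with t = -1/3, so ZV:VK = t:(1−t) = -1/3:4/3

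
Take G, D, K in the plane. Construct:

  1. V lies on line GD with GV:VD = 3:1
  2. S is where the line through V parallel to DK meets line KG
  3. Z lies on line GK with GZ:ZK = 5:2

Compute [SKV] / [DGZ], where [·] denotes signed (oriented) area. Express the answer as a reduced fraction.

[SKV]:[DGZ] = 21/80

Set G = (0, 0), D = (1, 0), K = (0, 1); any affine frame gives the same invariant.
1. V lies on line GD with GV:VD = 3:1 ⇒ V = (3/4, 0)
2. S is where the line through V parallel to DK meets line KG ⇒ S = (0, 3/4)
3. Z lies on line GK with GZ:ZK = 5:2 ⇒ Z = (0, 5/7)
2·[SKV] = -3/16, 2·[DGZ] = -5/7
[SKV]:[DGZ] = -3/16:-5/7 = 21/80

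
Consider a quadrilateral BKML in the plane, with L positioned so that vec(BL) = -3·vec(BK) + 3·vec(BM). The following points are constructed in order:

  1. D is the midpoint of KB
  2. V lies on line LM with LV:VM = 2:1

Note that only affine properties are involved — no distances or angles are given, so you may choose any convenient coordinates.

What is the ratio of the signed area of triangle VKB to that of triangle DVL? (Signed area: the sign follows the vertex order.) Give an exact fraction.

[VKB]:[DVL] = -5/4

Set B = (0, 0), K = (1, 0), M = (0, 1), L = (-3, 3); any affine frame gives the same invariant.
1. D is the midpoint of KB ⇒ D = (1/2, 0)
2. V lies on line LM with LV:VM = 2:1 ⇒ V = (-1, 5/3)
2·[VKB] = -5/3, 2·[DVL] = 4/3
[VKB]:[DVL] = -5/3:4/3 = -5/4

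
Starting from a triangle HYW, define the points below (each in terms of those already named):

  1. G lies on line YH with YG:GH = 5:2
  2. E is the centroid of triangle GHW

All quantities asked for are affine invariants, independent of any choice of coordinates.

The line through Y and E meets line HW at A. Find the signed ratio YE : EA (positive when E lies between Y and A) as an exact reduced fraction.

YE:EA = 19/2

Choose coordinates H = (0, 0), Y = (1, 0), W = (0, 1).
1. G lies on line YH with YG:GH = 5:2 ⇒ G = (2/7, 0)
2. E is the centroid of triangle GHW ⇒ E = (2/21, 1/3)
line YE meets HW at A = (0, 7/19)
E = Y + t·(A−Y) with t = 19/21, so YE:EA = 19/21:2/21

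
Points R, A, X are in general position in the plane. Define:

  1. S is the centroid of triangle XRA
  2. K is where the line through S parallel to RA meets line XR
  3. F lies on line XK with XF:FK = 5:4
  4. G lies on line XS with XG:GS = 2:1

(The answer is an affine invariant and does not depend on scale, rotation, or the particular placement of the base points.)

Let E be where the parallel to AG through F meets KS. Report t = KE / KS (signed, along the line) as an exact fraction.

Assign R = (0, 0), A = (1, 0), X = (0, 1) — the answer is frame-independent, so this choice is without loss of generality.
1. S is the centroid of triangle XRA ⇒ S = (1/3, 1/3)
2. K is where the line through S parallel to RA meets line XR ⇒ K = (0, 1/3)
3. F lies on line XK with XF:FK = 5:4 ⇒ F = (0, 17/27)
4. G lies on line XS with XG:GS = 2:1 ⇒ G = (2/9, 5/9)
through F parallel to AG: direction (-7/9, 5/9); meets KS at E = (56/135, 1/3)
E = K + t·(S−K) with t = 56/45

t = 56/45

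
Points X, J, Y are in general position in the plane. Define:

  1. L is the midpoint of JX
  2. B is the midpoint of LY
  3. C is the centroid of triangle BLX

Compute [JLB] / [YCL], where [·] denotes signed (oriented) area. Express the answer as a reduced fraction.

[JLB]:[YCL] = -3/2

Assign X = (0, 0), J = (1, 0), Y = (0, 1) — the answer is frame-independent, so this choice is without loss of generality.
1. L is the midpoint of JX ⇒ L = (1/2, 0)
2. B is the midpoint of LY ⇒ B = (1/4, 1/2)
3. C is the centroid of triangle BLX ⇒ C = (1/4, 1/6)
2·[JLB] = -1/4, 2·[YCL] = 1/6
[JLB]:[YCL] = -1/4:1/6 = -3/2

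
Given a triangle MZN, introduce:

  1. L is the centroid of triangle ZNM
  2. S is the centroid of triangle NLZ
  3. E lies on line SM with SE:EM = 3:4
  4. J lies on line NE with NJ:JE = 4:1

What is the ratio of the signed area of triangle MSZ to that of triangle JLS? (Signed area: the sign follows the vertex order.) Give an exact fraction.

[MSZ]:[JLS] = -20

Work in coordinates with M = (0, 0), Z = (1, 0), N = (0, 1).
1. L is the centroid of triangle ZNM ⇒ L = (1/3, 1/3)
2. S is the centroid of triangle NLZ ⇒ S = (4/9, 4/9)
3. E lies on line SM with SE:EM = 3:4 ⇒ E = (16/63, 16/63)
4. J lies on line NE with NJ:JE = 4:1 ⇒ J = (64/315, 127/315)
2·[MSZ] = -4/9, 2·[JLS] = 1/45
[MSZ]:[JLS] = -4/9:1/45 = -20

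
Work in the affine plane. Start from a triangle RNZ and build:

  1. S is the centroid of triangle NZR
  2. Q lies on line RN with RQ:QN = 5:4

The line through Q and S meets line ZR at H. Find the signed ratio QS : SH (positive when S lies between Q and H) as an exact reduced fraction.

QS:SH = 2/3

Assign R = (0, 0), N = (1, 0), Z = (0, 1) — the answer is frame-independent, so this choice is without loss of generality.
1. S is the centroid of triangle NZR ⇒ S = (1/3, 1/3)
2. Q lies on line RN with RQ:QN = 5:4 ⇒ Q = (5/9, 0)
line QS meets ZR at H = (0, 5/6)
S = Q + t·(H−Q) with t = 2/5, so QS:SH = 2/5:3/5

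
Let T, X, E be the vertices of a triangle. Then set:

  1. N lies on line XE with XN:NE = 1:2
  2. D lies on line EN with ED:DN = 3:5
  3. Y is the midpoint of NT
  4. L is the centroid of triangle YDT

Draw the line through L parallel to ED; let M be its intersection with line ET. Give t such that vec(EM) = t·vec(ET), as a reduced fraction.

t = 1/2

Choose coordinates T = (0, 0), X = (1, 0), E = (0, 1).
1. N lies on line XE with XN:NE = 1:2 ⇒ N = (2/3, 1/3)
2. D lies on line EN with ED:DN = 3:5 ⇒ D = (1/4, 3/4)
3. Y is the midpoint of NT ⇒ Y = (1/3, 1/6)
4. L is the centroid of triangle YDT ⇒ L = (7/36, 11/36)
through L parallel to ED: direction (1/4, -1/4); meets ET at M = (0, 1/2)
M = E + t·(T−E) with t = 1/2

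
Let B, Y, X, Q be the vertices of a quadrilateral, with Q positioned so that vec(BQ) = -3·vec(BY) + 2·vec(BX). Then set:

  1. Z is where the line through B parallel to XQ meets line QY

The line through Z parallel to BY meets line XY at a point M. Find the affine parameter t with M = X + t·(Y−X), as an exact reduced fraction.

t = 2

Work in coordinates with B = (0, 0), Y = (1, 0), X = (0, 1), Q = (-3, 2).
1. Z is where the line through B parallel to XQ meets line QY ⇒ Z = (3, -1)
through Z parallel to BY: direction (1, 0); meets XY at M = (2, -1)
M = X + t·(Y−X) with t = 2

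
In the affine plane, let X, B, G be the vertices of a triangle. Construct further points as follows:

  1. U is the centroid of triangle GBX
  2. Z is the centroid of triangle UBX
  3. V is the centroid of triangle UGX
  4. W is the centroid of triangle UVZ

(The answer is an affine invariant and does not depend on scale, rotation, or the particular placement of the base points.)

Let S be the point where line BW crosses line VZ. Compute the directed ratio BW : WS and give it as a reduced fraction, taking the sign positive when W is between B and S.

BW:WS = 11

Assign X = (0, 0), B = (1, 0), G = (0, 1) — the answer is frame-independent, so this choice is without loss of generality.
1. U is the centroid of triangle GBX ⇒ U = (1/3, 1/3)
2. Z is the centroid of triangle UBX ⇒ Z = (4/9, 1/9)
3. V is the centroid of triangle UGX ⇒ V = (1/9, 4/9)
4. W is the centroid of triangle UVZ ⇒ W = (8/27, 8/27)
line BW meets VZ at S = (23/99, 32/99)
W = B + t·(S−B) with t = 11/12, so BW:WS = 11/12:1/12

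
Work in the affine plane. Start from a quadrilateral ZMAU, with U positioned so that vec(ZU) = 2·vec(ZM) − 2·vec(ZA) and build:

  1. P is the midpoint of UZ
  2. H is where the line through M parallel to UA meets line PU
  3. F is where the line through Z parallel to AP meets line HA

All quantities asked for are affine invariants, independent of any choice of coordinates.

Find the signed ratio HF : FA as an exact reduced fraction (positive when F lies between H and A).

Assign Z = (0, 0), M = (1, 0), A = (0, 1), U = (2, -2) — the answer is frame-independent, so this choice is without loss of generality.
1. P is the midpoint of UZ ⇒ P = (1, -1)
2. H is where the line through M parallel to UA meets line PU ⇒ H = (3, -3)
3. F is where the line through Z parallel to AP meets line HA ⇒ F = (-3/2, 3)
F = H + t·(A−H) with t = 3/2, so HF:FA = t:(1−t) = 3/2:-1/2

HF:FA = -3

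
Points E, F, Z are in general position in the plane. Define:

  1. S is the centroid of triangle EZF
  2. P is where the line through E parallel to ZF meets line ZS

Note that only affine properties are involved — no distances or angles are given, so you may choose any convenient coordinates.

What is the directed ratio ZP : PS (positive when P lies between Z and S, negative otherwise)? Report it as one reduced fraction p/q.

ZP:PS = -3/2

Choose coordinates E = (0, 0), F = (1, 0), Z = (0, 1).
1. S is the centroid of triangle EZF ⇒ S = (1/3, 1/3)
2. P is where the line through E parallel to ZF meets line ZS ⇒ P = (1, -1)
P = Z + t·(S−Z) with t = 3, so ZP:PS = t:(1−t) = 3:-2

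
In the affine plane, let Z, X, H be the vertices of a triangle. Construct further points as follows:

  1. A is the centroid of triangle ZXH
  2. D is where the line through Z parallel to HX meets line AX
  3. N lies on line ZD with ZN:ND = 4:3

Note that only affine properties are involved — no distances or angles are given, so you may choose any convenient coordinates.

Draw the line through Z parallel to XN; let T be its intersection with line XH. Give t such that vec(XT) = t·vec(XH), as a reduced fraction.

t = -4/7

Assign Z = (0, 0), X = (1, 0), H = (0, 1) — the answer is frame-independent, so this choice is without loss of generality.
1. A is the centroid of triangle ZXH ⇒ A = (1/3, 1/3)
2. D is where the line through Z parallel to HX meets line AX ⇒ D = (-1, 1)
3. N lies on line ZD with ZN:ND = 4:3 ⇒ N = (-4/7, 4/7)
through Z parallel to XN: direction (-11/7, 4/7); meets XH at T = (11/7, -4/7)
T = X + t·(H−X) with t = -4/7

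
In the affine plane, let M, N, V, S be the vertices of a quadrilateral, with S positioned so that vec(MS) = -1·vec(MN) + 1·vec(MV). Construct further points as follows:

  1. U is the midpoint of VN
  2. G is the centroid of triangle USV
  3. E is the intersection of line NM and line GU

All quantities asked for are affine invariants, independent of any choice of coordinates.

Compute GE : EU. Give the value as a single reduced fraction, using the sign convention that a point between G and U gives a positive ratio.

GE:EU = -5/3

Work in coordinates with M = (0, 0), N = (1, 0), V = (0, 1), S = (-1, 1).
1. U is the midpoint of VN ⇒ U = (1/2, 1/2)
2. G is the centroid of triangle USV ⇒ G = (-1/6, 5/6)
3. E is the intersection of line NM and line GU ⇒ E = (3/2, 0)
E = G + t·(U−G) with t = 5/2, so GE:EU = t:(1−t) = 5/2:-3/2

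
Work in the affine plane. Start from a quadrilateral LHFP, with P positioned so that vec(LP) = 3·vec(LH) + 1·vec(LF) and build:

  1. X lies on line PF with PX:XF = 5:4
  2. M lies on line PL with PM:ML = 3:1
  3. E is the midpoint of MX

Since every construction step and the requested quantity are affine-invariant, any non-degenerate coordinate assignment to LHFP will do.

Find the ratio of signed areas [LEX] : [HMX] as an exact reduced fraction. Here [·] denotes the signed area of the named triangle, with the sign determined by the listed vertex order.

Choose coordinates L = (0, 0), H = (1, 0), F = (0, 1), P = (3, 1).
1. X lies on line PF with PX:XF = 5:4 ⇒ X = (4/3, 1)
2. M lies on line PL with PM:ML = 3:1 ⇒ M = (3/4, 1/4)
3. E is the midpoint of MX ⇒ E = (25/24, 5/8)
2·[LEX] = 5/24, 2·[HMX] = -1/3
[LEX]:[HMX] = 5/24:-1/3 = -5/8

[LEX]:[HMX] = -5/8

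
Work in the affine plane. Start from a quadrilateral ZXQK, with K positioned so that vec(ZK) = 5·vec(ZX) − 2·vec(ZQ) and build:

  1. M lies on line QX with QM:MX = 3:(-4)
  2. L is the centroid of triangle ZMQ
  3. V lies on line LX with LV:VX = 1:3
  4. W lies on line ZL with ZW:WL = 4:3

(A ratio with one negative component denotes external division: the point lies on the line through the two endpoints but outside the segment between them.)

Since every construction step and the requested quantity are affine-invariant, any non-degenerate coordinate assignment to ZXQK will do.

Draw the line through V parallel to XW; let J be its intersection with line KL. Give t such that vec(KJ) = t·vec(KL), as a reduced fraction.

Choose coordinates Z = (0, 0), X = (1, 0), Q = (0, 1), K = (5, -2).
1. M lies on line QX with QM:MX = 3:(-4) ⇒ M = (-3, 4)
2. L is the centroid of triangle ZMQ ⇒ L = (-1, 5/3)
3. V lies on line LX with LV:VX = 1:3 ⇒ V = (-1/2, 5/4)
4. W lies on line ZL with ZW:WL = 4:3 ⇒ W = (-4/7, 20/21)
through V parallel to XW: direction (-11/7, 20/21); meets KL at J = (43/2, -145/12)
J = K + t·(L−K) with t = -11/4

t = -11/4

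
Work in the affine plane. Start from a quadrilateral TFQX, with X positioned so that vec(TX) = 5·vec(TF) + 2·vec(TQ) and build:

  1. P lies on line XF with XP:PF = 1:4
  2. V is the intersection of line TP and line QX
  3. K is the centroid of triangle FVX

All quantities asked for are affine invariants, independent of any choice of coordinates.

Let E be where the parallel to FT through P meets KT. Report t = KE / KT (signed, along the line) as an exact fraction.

Assign T = (0, 0), F = (1, 0), Q = (0, 1), X = (5, 2) — the answer is frame-independent, so this choice is without loss of generality.
1. P lies on line XF with XP:PF = 1:4 ⇒ P = (21/5, 8/5)
2. V is the intersection of line TP and line QX ⇒ V = (105/19, 40/19)
3. K is the centroid of triangle FVX ⇒ K = (73/19, 26/19)
through P parallel to FT: direction (-1, 0); meets KT at E = (292/65, 8/5)
E = K + t·(T−K) with t = -11/65

t = -11/65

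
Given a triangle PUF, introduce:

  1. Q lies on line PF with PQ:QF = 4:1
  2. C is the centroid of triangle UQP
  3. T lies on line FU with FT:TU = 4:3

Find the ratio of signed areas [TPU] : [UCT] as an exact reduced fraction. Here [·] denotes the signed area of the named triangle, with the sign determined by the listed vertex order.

Assign P = (0, 0), U = (1, 0), F = (0, 1) — the answer is frame-independent, so this choice is without loss of generality.
1. Q lies on line PF with PQ:QF = 4:1 ⇒ Q = (0, 4/5)
2. C is the centroid of triangle UQP ⇒ C = (1/3, 4/15)
3. T lies on line FU with FT:TU = 4:3 ⇒ T = (4/7, 3/7)
2·[TPU] = 3/7, 2·[UCT] = -6/35
[TPU]:[UCT] = 3/7:-6/35 = -5/2

[TPU]:[UCT] = -5/2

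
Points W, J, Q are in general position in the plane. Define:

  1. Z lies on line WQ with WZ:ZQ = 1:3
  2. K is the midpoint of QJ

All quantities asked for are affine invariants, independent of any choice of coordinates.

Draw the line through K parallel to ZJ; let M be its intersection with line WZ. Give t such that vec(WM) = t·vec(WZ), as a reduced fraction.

t = 5/2

Choose coordinates W = (0, 0), J = (1, 0), Q = (0, 1).
1. Z lies on line WQ with WZ:ZQ = 1:3 ⇒ Z = (0, 1/4)
2. K is the midpoint of QJ ⇒ K = (1/2, 1/2)
through K parallel to ZJ: direction (1, -1/4); meets WZ at M = (0, 5/8)
M = W + t·(Z−W) with t = 5/2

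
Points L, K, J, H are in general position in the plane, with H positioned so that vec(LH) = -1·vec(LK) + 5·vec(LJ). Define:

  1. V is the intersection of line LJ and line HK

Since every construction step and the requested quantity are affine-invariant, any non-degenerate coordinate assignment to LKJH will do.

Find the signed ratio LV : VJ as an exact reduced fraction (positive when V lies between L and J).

Set L = (0, 0), K = (1, 0), J = (0, 1), H = (-1, 5); any affine frame gives the same invariant.
1. V is the intersection of line LJ and line HK ⇒ V = (0, 5/2)
V = L + t·(J−L) with t = 5/2, so LV:VJ = t:(1−t) = 5/2:-3/2

LV:VJ = -5/3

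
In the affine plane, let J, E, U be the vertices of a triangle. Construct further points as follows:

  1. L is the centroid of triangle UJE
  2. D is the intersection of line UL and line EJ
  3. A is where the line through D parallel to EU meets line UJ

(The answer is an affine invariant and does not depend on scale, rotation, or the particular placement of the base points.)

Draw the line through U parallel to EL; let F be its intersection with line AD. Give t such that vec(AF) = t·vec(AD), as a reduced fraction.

Assign J = (0, 0), E = (1, 0), U = (0, 1) — the answer is frame-independent, so this choice is without loss of generality.
1. L is the centroid of triangle UJE ⇒ L = (1/3, 1/3)
2. D is the intersection of line UL and line EJ ⇒ D = (1/2, 0)
3. A is where the line through D parallel to EU meets line UJ ⇒ A = (0, 1/2)
through U parallel to EL: direction (-2/3, 1/3); meets AD at F = (-1, 3/2)
F = A + t·(D−A) with t = -2

t = -2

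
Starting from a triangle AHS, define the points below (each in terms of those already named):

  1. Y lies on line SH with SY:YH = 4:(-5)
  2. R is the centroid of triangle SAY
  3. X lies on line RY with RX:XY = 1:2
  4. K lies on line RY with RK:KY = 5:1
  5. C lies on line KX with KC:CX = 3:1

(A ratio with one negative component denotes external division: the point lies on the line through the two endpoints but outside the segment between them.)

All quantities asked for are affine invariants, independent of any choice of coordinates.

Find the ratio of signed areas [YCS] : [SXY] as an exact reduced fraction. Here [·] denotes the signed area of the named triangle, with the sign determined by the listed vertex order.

[YCS]:[SXY] = -13/16

Set A = (0, 0), H = (1, 0), S = (0, 1); any affine frame gives the same invariant.
1. Y lies on line SH with SY:YH = 4:(-5) ⇒ Y = (-4, 5)
2. R is the centroid of triangle SAY ⇒ R = (-4/3, 2)
3. X lies on line RY with RX:XY = 1:2 ⇒ X = (-20/9, 3)
4. K lies on line RY with RK:KY = 5:1 ⇒ K = (-32/9, 9/2)
5. C lies on line KX with KC:CX = 3:1 ⇒ C = (-23/9, 27/8)
2·[YCS] = 13/18, 2·[SXY] = -8/9
[YCS]:[SXY] = 13/18:-8/9 = -13/16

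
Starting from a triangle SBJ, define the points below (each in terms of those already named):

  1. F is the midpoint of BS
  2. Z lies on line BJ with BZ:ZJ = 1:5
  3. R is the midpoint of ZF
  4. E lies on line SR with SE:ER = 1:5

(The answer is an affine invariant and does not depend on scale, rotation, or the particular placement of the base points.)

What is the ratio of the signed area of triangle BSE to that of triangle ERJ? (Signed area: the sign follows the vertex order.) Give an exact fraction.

Choose coordinates S = (0, 0), B = (1, 0), J = (0, 1).
1. F is the midpoint of BS ⇒ F = (1/2, 0)
2. Z lies on line BJ with BZ:ZJ = 1:5 ⇒ Z = (5/6, 1/6)
3. R is the midpoint of ZF ⇒ R = (2/3, 1/12)
4. E lies on line SR with SE:ER = 1:5 ⇒ E = (1/9, 1/72)
2·[BSE] = -1/72, 2·[ERJ] = 5/9
[BSE]:[ERJ] = -1/72:5/9 = -1/40

[BSE]:[ERJ] = -1/40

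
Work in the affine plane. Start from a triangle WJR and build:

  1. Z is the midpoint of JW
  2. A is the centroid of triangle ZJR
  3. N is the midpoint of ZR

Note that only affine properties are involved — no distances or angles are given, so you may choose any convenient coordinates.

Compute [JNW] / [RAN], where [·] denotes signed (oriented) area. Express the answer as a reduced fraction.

[JNW]:[RAN] = -6

Choose coordinates W = (0, 0), J = (1, 0), R = (0, 1).
1. Z is the midpoint of JW ⇒ Z = (1/2, 0)
2. A is the centroid of triangle ZJR ⇒ A = (1/2, 1/3)
3. N is the midpoint of ZR ⇒ N = (1/4, 1/2)
2·[JNW] = 1/2, 2·[RAN] = -1/12
[JNW]:[RAN] = 1/2:-1/12 = -6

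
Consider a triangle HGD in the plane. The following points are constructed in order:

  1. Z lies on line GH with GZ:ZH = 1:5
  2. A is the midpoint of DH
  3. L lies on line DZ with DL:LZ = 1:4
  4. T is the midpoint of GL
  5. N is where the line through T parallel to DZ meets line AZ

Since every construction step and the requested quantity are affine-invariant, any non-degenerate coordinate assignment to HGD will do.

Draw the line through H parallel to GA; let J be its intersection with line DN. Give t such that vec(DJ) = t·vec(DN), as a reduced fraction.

Set H = (0, 0), G = (1, 0), D = (0, 1); any affine frame gives the same invariant.
1. Z lies on line GH with GZ:ZH = 1:5 ⇒ Z = (5/6, 0)
2. A is the midpoint of DH ⇒ A = (0, 1/2)
3. L lies on line DZ with DL:LZ = 1:4 ⇒ L = (1/6, 4/5)
4. T is the midpoint of GL ⇒ T = (7/12, 2/5)
5. N is where the line through T parallel to DZ meets line AZ ⇒ N = (1, -1/10)
through H parallel to GA: direction (-1, 1/2); meets DN at J = (5/3, -5/6)
J = D + t·(N−D) with t = 5/3

t = 5/3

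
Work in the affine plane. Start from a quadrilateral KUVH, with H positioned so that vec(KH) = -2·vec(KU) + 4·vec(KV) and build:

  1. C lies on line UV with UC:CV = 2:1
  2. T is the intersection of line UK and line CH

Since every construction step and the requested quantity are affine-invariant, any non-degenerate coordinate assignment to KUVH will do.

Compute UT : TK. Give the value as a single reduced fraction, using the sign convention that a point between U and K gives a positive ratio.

Choose coordinates K = (0, 0), U = (1, 0), V = (0, 1), H = (-2, 4).
1. C lies on line UV with UC:CV = 2:1 ⇒ C = (1/3, 2/3)
2. T is the intersection of line UK and line CH ⇒ T = (4/5, 0)
T = U + t·(K−U) with t = 1/5, so UT:TK = t:(1−t) = 1/5:4/5

UT:TK = 1/4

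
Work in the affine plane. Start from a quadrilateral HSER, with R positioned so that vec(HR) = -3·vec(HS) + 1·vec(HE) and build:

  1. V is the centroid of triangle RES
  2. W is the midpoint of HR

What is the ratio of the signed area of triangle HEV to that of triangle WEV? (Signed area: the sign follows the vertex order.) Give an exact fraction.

Assign H = (0, 0), S = (1, 0), E = (0, 1), R = (-3, 1) — the answer is frame-independent, so this choice is without loss of generality.
1. V is the centroid of triangle RES ⇒ V = (-2/3, 2/3)
2. W is the midpoint of HR ⇒ W = (-3/2, 1/2)
2·[HEV] = 2/3, 2·[WEV] = -1/6
[HEV]:[WEV] = 2/3:-1/6 = -4

[HEV]:[WEV] = -4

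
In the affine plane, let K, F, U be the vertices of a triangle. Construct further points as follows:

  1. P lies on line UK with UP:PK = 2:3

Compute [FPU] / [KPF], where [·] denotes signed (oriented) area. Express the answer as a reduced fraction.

[FPU]:[KPF] = 2/3

Work in coordinates with K = (0, 0), F = (1, 0), U = (0, 1).
1. P lies on line UK with UP:PK = 2:3 ⇒ P = (0, 3/5)
2·[FPU] = -2/5, 2·[KPF] = -3/5
[FPU]:[KPF] = -2/5:-3/5 = 2/3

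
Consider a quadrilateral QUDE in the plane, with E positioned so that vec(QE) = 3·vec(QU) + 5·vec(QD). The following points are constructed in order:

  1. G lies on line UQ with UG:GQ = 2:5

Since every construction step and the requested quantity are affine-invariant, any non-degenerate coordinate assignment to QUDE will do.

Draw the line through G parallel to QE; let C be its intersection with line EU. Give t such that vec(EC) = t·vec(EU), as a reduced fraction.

Choose coordinates Q = (0, 0), U = (1, 0), D = (0, 1), E = (3, 5).
1. G lies on line UQ with UG:GQ = 2:5 ⇒ G = (5/7, 0)
through G parallel to QE: direction (3, 5); meets EU at C = (11/7, 10/7)
C = E + t·(U−E) with t = 5/7

t = 5/7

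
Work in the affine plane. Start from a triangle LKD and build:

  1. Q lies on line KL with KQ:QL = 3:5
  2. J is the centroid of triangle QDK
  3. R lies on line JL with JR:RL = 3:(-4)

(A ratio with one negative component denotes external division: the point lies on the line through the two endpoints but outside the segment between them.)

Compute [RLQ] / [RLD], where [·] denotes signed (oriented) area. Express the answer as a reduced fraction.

[RLQ]:[RLD] = -5/13

Work in coordinates with L = (0, 0), K = (1, 0), D = (0, 1).
1. Q lies on line KL with KQ:QL = 3:5 ⇒ Q = (5/8, 0)
2. J is the centroid of triangle QDK ⇒ J = (13/24, 1/3)
3. R lies on line JL with JR:RL = 3:(-4) ⇒ R = (13/6, 4/3)
2·[RLQ] = 5/6, 2·[RLD] = -13/6
[RLQ]:[RLD] = 5/6:-13/6 = -5/13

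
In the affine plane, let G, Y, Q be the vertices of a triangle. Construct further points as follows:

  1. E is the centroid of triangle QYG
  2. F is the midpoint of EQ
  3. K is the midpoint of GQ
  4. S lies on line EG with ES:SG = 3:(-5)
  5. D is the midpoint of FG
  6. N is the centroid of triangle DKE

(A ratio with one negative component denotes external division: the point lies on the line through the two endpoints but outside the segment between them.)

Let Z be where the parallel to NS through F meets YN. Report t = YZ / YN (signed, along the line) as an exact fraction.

t = 60/47

Assign G = (0, 0), Y = (1, 0), Q = (0, 1) — the answer is frame-independent, so this choice is without loss of generality.
1. E is the centroid of triangle QYG ⇒ E = (1/3, 1/3)
2. F is the midpoint of EQ ⇒ F = (1/6, 2/3)
3. K is the midpoint of GQ ⇒ K = (0, 1/2)
4. S lies on line EG with ES:SG = 3:(-5) ⇒ S = (5/6, 5/6)
5. D is the midpoint of FG ⇒ D = (1/12, 1/3)
6. N is the centroid of triangle DKE ⇒ N = (5/36, 7/18)
through F parallel to NS: direction (25/36, 4/9); meets YN at Z = (-14/141, 70/141)
Z = Y + t·(N−Y) with t = 60/47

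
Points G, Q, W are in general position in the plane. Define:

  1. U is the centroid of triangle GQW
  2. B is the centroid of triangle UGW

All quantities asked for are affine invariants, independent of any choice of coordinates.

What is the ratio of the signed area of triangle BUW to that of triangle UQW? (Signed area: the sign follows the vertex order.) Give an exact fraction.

Work in coordinates with G = (0, 0), Q = (1, 0), W = (0, 1).
1. U is the centroid of triangle GQW ⇒ U = (1/3, 1/3)
2. B is the centroid of triangle UGW ⇒ B = (1/9, 4/9)
2·[BUW] = 1/9, 2·[UQW] = 1/3
[BUW]:[UQW] = 1/9:1/3 = 1/3

[BUW]:[UQW] = 1/3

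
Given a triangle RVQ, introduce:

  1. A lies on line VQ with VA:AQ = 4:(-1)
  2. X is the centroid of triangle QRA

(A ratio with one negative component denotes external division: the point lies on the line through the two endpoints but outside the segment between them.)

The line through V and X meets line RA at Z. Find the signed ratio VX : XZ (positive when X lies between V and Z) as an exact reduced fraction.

Assign R = (0, 0), V = (1, 0), Q = (0, 1) — the answer is frame-independent, so this choice is without loss of generality.
1. A lies on line VQ with VA:AQ = 4:(-1) ⇒ A = (-1/3, 4/3)
2. X is the centroid of triangle QRA ⇒ X = (-1/9, 7/9)
line VX meets RA at Z = (-7/33, 28/33)
X = V + t·(Z−V) with t = 11/12, so VX:XZ = 11/12:1/12

VX:XZ = 11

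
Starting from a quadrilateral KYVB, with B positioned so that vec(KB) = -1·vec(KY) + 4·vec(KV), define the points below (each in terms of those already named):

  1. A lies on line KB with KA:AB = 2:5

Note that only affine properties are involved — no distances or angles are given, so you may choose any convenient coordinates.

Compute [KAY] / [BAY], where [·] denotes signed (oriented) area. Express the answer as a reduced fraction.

[KAY]:[BAY] = -2/5

Work in coordinates with K = (0, 0), Y = (1, 0), V = (0, 1), B = (-1, 4).
1. A lies on line KB with KA:AB = 2:5 ⇒ A = (-2/7, 8/7)
2·[KAY] = -8/7, 2·[BAY] = 20/7
[KAY]:[BAY] = -8/7:20/7 = -2/5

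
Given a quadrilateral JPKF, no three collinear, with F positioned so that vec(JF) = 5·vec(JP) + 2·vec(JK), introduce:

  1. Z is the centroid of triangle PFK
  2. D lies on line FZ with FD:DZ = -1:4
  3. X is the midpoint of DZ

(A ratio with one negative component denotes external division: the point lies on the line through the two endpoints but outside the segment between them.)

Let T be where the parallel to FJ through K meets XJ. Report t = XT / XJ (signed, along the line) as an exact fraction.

t = -14

Work in coordinates with J = (0, 0), P = (1, 0), K = (0, 1), F = (5, 2).
1. Z is the centroid of triangle PFK ⇒ Z = (2, 1)
2. D lies on line FZ with FD:DZ = -1:4 ⇒ D = (6, 7/3)
3. X is the midpoint of DZ ⇒ X = (4, 5/3)
through K parallel to FJ: direction (-5, -2); meets XJ at T = (60, 25)
T = X + t·(J−X) with t = -14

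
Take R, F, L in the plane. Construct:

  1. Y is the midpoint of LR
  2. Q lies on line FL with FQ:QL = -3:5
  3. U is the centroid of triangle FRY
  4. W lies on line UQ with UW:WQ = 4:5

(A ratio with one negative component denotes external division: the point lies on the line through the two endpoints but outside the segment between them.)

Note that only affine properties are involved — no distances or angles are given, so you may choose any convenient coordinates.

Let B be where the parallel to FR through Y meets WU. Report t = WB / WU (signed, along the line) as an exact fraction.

t = 29/20

Set R = (0, 0), F = (1, 0), L = (0, 1); any affine frame gives the same invariant.
1. Y is the midpoint of LR ⇒ Y = (0, 1/2)
2. Q lies on line FL with FQ:QL = -3:5 ⇒ Q = (5/2, -3/2)
3. U is the centroid of triangle FRY ⇒ U = (1/3, 1/6)
4. W lies on line UQ with UW:WQ = 4:5 ⇒ W = (35/27, -31/54)
through Y parallel to FR: direction (-1, 0); meets WU at B = (-1/10, 1/2)
B = W + t·(U−W) with t = 29/20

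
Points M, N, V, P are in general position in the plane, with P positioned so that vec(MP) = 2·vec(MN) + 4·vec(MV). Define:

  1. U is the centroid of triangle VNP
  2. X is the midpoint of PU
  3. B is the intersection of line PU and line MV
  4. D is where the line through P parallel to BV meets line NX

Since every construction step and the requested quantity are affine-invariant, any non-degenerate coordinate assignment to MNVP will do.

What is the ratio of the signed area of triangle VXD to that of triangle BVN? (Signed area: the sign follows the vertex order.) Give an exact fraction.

[VXD]:[BVN] = -2

Assign M = (0, 0), N = (1, 0), V = (0, 1), P = (2, 4) — the answer is frame-independent, so this choice is without loss of generality.
1. U is the centroid of triangle VNP ⇒ U = (1, 5/3)
2. X is the midpoint of PU ⇒ X = (3/2, 17/6)
3. B is the intersection of line PU and line MV ⇒ B = (0, -2/3)
4. D is where the line through P parallel to BV meets line NX ⇒ D = (2, 17/3)
2·[VXD] = 10/3, 2·[BVN] = -5/3
[VXD]:[BVN] = 10/3:-5/3 = -2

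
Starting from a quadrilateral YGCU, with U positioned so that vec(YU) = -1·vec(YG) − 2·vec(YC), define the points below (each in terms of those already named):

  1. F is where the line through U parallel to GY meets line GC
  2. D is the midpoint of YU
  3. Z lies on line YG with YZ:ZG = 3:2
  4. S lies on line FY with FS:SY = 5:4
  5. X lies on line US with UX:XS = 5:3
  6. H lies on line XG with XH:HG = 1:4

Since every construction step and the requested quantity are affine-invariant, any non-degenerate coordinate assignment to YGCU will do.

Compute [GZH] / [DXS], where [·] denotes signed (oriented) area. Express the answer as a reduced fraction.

Set Y = (0, 0), G = (1, 0), C = (0, 1), U = (-1, -2); any affine frame gives the same invariant.
1. F is where the line through U parallel to GY meets line GC ⇒ F = (3, -2)
2. D is the midpoint of YU ⇒ D = (-1/2, -1)
3. Z lies on line YG with YZ:ZG = 3:2 ⇒ Z = (3/5, 0)
4. S lies on line FY with FS:SY = 5:4 ⇒ S = (4/3, -8/9)
5. X lies on line US with UX:XS = 5:3 ⇒ X = (11/24, -47/36)
6. H lies on line XG with XH:HG = 1:4 ⇒ H = (17/30, -47/45)
2·[GZH] = 94/225, 2·[DXS] = 2/3
[GZH]:[DXS] = 94/225:2/3 = 47/75

[GZH]:[DXS] = 47/75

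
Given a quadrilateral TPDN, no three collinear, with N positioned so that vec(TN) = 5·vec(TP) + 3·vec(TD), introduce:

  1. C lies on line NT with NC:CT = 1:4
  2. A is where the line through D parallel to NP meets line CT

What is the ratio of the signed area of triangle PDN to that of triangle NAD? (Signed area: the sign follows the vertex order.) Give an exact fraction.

[PDN]:[NAD] = 3/5

Choose coordinates T = (0, 0), P = (1, 0), D = (0, 1), N = (5, 3).
1. C lies on line NT with NC:CT = 1:4 ⇒ C = (4, 12/5)
2. A is where the line through D parallel to NP meets line CT ⇒ A = (-20/3, -4)
2·[PDN] = -7, 2·[NAD] = -35/3
[PDN]:[NAD] = -7:-35/3 = 3/5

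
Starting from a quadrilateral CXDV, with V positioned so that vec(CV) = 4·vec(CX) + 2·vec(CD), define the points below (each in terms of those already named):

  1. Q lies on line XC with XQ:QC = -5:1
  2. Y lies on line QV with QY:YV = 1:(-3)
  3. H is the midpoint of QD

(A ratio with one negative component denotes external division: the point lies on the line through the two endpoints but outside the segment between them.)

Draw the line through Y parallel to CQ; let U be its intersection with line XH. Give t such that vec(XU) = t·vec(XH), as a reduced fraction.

Work in coordinates with C = (0, 0), X = (1, 0), D = (0, 1), V = (4, 2).
1. Q lies on line XC with XQ:QC = -5:1 ⇒ Q = (-1/4, 0)
2. Y lies on line QV with QY:YV = 1:(-3) ⇒ Y = (-19/8, -1)
3. H is the midpoint of QD ⇒ H = (-1/8, 1/2)
through Y parallel to CQ: direction (-1/4, 0); meets XH at U = (13/4, -1)
U = X + t·(H−X) with t = -2

t = -2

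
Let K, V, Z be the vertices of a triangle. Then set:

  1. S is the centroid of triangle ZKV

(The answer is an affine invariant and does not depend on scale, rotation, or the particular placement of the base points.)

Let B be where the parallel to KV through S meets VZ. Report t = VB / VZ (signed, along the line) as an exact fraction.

t = 1/3

Choose coordinates K = (0, 0), V = (1, 0), Z = (0, 1).
1. S is the centroid of triangle ZKV ⇒ S = (1/3, 1/3)
through S parallel to KV: direction (1, 0); meets VZ at B = (2/3, 1/3)
B = V + t·(Z−V) with t = 1/3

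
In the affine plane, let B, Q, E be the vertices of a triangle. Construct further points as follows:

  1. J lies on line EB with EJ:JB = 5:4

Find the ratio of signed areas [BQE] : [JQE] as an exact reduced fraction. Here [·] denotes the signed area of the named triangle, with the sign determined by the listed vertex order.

[BQE]:[JQE] = 9/5

Work in coordinates with B = (0, 0), Q = (1, 0), E = (0, 1).
1. J lies on line EB with EJ:JB = 5:4 ⇒ J = (0, 4/9)
2·[BQE] = 1, 2·[JQE] = 5/9
[BQE]:[JQE] = 1:5/9 = 9/5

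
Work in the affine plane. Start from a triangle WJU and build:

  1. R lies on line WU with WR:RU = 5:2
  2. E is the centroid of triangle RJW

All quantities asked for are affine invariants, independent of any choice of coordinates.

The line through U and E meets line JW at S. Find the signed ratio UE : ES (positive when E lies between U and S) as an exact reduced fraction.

UE:ES = 16/5

Set W = (0, 0), J = (1, 0), U = (0, 1); any affine frame gives the same invariant.
1. R lies on line WU with WR:RU = 5:2 ⇒ R = (0, 5/7)
2. E is the centroid of triangle RJW ⇒ E = (1/3, 5/21)
line UE meets JW at S = (7/16, 0)
E = U + t·(S−U) with t = 16/21, so UE:ES = 16/21:5/21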